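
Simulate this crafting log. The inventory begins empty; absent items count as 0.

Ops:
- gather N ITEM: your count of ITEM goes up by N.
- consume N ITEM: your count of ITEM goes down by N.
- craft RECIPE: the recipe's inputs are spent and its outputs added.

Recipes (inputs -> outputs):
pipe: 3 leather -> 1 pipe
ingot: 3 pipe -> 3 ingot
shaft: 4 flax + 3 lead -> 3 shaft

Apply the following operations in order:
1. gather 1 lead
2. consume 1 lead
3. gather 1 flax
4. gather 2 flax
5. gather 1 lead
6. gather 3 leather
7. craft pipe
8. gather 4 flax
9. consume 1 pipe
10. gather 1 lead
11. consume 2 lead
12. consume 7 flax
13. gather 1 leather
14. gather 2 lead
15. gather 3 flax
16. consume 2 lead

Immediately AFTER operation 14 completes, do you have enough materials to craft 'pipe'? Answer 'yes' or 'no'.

Answer: no

Derivation:
After 1 (gather 1 lead): lead=1
After 2 (consume 1 lead): (empty)
After 3 (gather 1 flax): flax=1
After 4 (gather 2 flax): flax=3
After 5 (gather 1 lead): flax=3 lead=1
After 6 (gather 3 leather): flax=3 lead=1 leather=3
After 7 (craft pipe): flax=3 lead=1 pipe=1
After 8 (gather 4 flax): flax=7 lead=1 pipe=1
After 9 (consume 1 pipe): flax=7 lead=1
After 10 (gather 1 lead): flax=7 lead=2
After 11 (consume 2 lead): flax=7
After 12 (consume 7 flax): (empty)
After 13 (gather 1 leather): leather=1
After 14 (gather 2 lead): lead=2 leather=1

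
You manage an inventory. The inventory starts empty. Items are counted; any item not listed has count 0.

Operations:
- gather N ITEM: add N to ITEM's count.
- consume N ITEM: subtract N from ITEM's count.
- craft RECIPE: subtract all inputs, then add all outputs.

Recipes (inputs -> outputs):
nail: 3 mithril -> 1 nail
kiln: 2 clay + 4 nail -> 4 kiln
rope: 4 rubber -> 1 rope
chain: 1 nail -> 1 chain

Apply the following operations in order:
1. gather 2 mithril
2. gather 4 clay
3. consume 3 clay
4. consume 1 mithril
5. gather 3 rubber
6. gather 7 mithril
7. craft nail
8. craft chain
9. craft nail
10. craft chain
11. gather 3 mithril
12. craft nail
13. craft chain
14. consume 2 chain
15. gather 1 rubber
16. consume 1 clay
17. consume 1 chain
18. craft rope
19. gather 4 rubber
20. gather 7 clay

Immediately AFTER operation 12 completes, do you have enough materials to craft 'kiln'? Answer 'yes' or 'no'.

After 1 (gather 2 mithril): mithril=2
After 2 (gather 4 clay): clay=4 mithril=2
After 3 (consume 3 clay): clay=1 mithril=2
After 4 (consume 1 mithril): clay=1 mithril=1
After 5 (gather 3 rubber): clay=1 mithril=1 rubber=3
After 6 (gather 7 mithril): clay=1 mithril=8 rubber=3
After 7 (craft nail): clay=1 mithril=5 nail=1 rubber=3
After 8 (craft chain): chain=1 clay=1 mithril=5 rubber=3
After 9 (craft nail): chain=1 clay=1 mithril=2 nail=1 rubber=3
After 10 (craft chain): chain=2 clay=1 mithril=2 rubber=3
After 11 (gather 3 mithril): chain=2 clay=1 mithril=5 rubber=3
After 12 (craft nail): chain=2 clay=1 mithril=2 nail=1 rubber=3

Answer: no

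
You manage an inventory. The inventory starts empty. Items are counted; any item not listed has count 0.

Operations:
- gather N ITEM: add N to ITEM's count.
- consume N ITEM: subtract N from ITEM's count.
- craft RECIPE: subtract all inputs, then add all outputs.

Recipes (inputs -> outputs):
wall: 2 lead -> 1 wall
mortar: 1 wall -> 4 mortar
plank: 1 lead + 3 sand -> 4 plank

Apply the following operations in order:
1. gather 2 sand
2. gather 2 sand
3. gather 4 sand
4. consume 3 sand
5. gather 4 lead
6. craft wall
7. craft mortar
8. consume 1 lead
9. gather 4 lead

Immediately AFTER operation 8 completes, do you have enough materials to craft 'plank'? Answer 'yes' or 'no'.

Answer: yes

Derivation:
After 1 (gather 2 sand): sand=2
After 2 (gather 2 sand): sand=4
After 3 (gather 4 sand): sand=8
After 4 (consume 3 sand): sand=5
After 5 (gather 4 lead): lead=4 sand=5
After 6 (craft wall): lead=2 sand=5 wall=1
After 7 (craft mortar): lead=2 mortar=4 sand=5
After 8 (consume 1 lead): lead=1 mortar=4 sand=5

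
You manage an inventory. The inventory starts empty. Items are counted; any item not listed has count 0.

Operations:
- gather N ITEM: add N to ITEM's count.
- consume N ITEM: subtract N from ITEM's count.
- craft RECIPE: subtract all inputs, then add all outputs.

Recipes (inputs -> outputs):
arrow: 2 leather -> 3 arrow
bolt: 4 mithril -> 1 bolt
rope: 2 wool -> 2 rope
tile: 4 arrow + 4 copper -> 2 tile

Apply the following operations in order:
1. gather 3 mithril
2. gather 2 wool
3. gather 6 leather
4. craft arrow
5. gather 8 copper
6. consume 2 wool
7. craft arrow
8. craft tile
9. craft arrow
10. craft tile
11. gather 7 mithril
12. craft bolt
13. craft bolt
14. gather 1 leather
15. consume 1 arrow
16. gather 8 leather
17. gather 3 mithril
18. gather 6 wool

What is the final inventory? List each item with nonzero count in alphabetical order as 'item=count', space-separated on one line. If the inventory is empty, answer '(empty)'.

After 1 (gather 3 mithril): mithril=3
After 2 (gather 2 wool): mithril=3 wool=2
After 3 (gather 6 leather): leather=6 mithril=3 wool=2
After 4 (craft arrow): arrow=3 leather=4 mithril=3 wool=2
After 5 (gather 8 copper): arrow=3 copper=8 leather=4 mithril=3 wool=2
After 6 (consume 2 wool): arrow=3 copper=8 leather=4 mithril=3
After 7 (craft arrow): arrow=6 copper=8 leather=2 mithril=3
After 8 (craft tile): arrow=2 copper=4 leather=2 mithril=3 tile=2
After 9 (craft arrow): arrow=5 copper=4 mithril=3 tile=2
After 10 (craft tile): arrow=1 mithril=3 tile=4
After 11 (gather 7 mithril): arrow=1 mithril=10 tile=4
After 12 (craft bolt): arrow=1 bolt=1 mithril=6 tile=4
After 13 (craft bolt): arrow=1 bolt=2 mithril=2 tile=4
After 14 (gather 1 leather): arrow=1 bolt=2 leather=1 mithril=2 tile=4
After 15 (consume 1 arrow): bolt=2 leather=1 mithril=2 tile=4
After 16 (gather 8 leather): bolt=2 leather=9 mithril=2 tile=4
After 17 (gather 3 mithril): bolt=2 leather=9 mithril=5 tile=4
After 18 (gather 6 wool): bolt=2 leather=9 mithril=5 tile=4 wool=6

Answer: bolt=2 leather=9 mithril=5 tile=4 wool=6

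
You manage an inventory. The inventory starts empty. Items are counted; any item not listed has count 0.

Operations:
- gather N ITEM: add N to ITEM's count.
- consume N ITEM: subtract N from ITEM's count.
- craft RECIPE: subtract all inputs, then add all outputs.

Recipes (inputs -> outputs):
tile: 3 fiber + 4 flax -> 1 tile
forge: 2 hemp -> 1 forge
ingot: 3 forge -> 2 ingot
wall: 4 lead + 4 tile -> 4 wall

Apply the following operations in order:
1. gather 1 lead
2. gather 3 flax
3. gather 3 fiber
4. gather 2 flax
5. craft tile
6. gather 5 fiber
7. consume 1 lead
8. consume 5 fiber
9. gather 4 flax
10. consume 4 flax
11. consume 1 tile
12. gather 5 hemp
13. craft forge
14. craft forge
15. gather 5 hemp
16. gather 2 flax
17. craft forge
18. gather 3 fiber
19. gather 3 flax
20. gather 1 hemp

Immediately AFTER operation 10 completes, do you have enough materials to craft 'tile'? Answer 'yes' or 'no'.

After 1 (gather 1 lead): lead=1
After 2 (gather 3 flax): flax=3 lead=1
After 3 (gather 3 fiber): fiber=3 flax=3 lead=1
After 4 (gather 2 flax): fiber=3 flax=5 lead=1
After 5 (craft tile): flax=1 lead=1 tile=1
After 6 (gather 5 fiber): fiber=5 flax=1 lead=1 tile=1
After 7 (consume 1 lead): fiber=5 flax=1 tile=1
After 8 (consume 5 fiber): flax=1 tile=1
After 9 (gather 4 flax): flax=5 tile=1
After 10 (consume 4 flax): flax=1 tile=1

Answer: no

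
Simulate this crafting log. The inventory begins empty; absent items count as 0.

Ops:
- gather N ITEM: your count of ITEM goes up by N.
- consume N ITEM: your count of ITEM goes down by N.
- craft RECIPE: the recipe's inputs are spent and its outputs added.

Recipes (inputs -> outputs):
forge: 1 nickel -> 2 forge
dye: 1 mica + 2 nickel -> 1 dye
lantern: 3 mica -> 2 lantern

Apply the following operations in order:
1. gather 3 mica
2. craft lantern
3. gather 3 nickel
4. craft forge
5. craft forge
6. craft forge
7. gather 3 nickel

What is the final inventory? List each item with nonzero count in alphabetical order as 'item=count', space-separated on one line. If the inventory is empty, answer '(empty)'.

After 1 (gather 3 mica): mica=3
After 2 (craft lantern): lantern=2
After 3 (gather 3 nickel): lantern=2 nickel=3
After 4 (craft forge): forge=2 lantern=2 nickel=2
After 5 (craft forge): forge=4 lantern=2 nickel=1
After 6 (craft forge): forge=6 lantern=2
After 7 (gather 3 nickel): forge=6 lantern=2 nickel=3

Answer: forge=6 lantern=2 nickel=3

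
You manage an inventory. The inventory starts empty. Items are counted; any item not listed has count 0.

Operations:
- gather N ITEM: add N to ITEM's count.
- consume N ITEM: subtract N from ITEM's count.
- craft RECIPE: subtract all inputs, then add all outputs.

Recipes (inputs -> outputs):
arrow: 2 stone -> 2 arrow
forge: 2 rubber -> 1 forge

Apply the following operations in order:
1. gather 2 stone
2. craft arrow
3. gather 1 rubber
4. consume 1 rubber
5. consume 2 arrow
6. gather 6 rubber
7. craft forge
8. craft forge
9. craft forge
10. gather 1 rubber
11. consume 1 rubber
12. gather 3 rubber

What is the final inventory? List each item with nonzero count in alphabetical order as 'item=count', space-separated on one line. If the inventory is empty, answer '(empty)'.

Answer: forge=3 rubber=3

Derivation:
After 1 (gather 2 stone): stone=2
After 2 (craft arrow): arrow=2
After 3 (gather 1 rubber): arrow=2 rubber=1
After 4 (consume 1 rubber): arrow=2
After 5 (consume 2 arrow): (empty)
After 6 (gather 6 rubber): rubber=6
After 7 (craft forge): forge=1 rubber=4
After 8 (craft forge): forge=2 rubber=2
After 9 (craft forge): forge=3
After 10 (gather 1 rubber): forge=3 rubber=1
After 11 (consume 1 rubber): forge=3
After 12 (gather 3 rubber): forge=3 rubber=3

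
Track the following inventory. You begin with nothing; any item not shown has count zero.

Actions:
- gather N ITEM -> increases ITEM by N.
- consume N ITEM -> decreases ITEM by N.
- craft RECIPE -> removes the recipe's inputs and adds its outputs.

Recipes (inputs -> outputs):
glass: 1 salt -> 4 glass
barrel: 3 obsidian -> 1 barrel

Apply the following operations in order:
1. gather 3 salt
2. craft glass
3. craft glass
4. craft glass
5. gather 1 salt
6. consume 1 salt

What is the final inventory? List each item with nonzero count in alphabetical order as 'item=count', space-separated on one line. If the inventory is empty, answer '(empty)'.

Answer: glass=12

Derivation:
After 1 (gather 3 salt): salt=3
After 2 (craft glass): glass=4 salt=2
After 3 (craft glass): glass=8 salt=1
After 4 (craft glass): glass=12
After 5 (gather 1 salt): glass=12 salt=1
After 6 (consume 1 salt): glass=12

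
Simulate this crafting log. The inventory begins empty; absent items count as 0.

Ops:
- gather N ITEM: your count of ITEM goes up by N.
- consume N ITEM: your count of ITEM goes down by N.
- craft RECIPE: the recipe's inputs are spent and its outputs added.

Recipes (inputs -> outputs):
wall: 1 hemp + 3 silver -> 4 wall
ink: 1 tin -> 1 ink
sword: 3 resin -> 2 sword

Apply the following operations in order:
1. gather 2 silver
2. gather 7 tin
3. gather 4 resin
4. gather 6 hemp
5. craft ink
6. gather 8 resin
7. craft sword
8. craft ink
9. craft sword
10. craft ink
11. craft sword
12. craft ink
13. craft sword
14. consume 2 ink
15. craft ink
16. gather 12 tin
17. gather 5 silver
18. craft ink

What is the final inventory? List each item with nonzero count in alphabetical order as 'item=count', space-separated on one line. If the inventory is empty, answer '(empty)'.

After 1 (gather 2 silver): silver=2
After 2 (gather 7 tin): silver=2 tin=7
After 3 (gather 4 resin): resin=4 silver=2 tin=7
After 4 (gather 6 hemp): hemp=6 resin=4 silver=2 tin=7
After 5 (craft ink): hemp=6 ink=1 resin=4 silver=2 tin=6
After 6 (gather 8 resin): hemp=6 ink=1 resin=12 silver=2 tin=6
After 7 (craft sword): hemp=6 ink=1 resin=9 silver=2 sword=2 tin=6
After 8 (craft ink): hemp=6 ink=2 resin=9 silver=2 sword=2 tin=5
After 9 (craft sword): hemp=6 ink=2 resin=6 silver=2 sword=4 tin=5
After 10 (craft ink): hemp=6 ink=3 resin=6 silver=2 sword=4 tin=4
After 11 (craft sword): hemp=6 ink=3 resin=3 silver=2 sword=6 tin=4
After 12 (craft ink): hemp=6 ink=4 resin=3 silver=2 sword=6 tin=3
After 13 (craft sword): hemp=6 ink=4 silver=2 sword=8 tin=3
After 14 (consume 2 ink): hemp=6 ink=2 silver=2 sword=8 tin=3
After 15 (craft ink): hemp=6 ink=3 silver=2 sword=8 tin=2
After 16 (gather 12 tin): hemp=6 ink=3 silver=2 sword=8 tin=14
After 17 (gather 5 silver): hemp=6 ink=3 silver=7 sword=8 tin=14
After 18 (craft ink): hemp=6 ink=4 silver=7 sword=8 tin=13

Answer: hemp=6 ink=4 silver=7 sword=8 tin=13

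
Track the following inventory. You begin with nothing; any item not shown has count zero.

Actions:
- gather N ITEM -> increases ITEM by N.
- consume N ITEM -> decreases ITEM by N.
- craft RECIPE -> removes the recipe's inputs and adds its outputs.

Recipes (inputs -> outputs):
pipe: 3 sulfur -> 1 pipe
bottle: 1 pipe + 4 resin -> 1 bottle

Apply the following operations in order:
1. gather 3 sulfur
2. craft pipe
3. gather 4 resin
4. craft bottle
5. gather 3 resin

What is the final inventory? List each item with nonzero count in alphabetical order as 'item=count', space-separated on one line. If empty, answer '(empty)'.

Answer: bottle=1 resin=3

Derivation:
After 1 (gather 3 sulfur): sulfur=3
After 2 (craft pipe): pipe=1
After 3 (gather 4 resin): pipe=1 resin=4
After 4 (craft bottle): bottle=1
After 5 (gather 3 resin): bottle=1 resin=3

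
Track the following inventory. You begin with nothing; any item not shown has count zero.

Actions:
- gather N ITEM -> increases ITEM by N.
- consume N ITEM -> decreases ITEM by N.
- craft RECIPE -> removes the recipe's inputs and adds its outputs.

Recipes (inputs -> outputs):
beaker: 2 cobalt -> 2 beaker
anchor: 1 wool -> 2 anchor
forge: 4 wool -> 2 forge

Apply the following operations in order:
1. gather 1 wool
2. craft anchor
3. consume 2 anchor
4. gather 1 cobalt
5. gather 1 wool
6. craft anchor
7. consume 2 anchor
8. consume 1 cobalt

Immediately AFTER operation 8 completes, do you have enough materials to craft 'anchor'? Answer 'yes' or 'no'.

After 1 (gather 1 wool): wool=1
After 2 (craft anchor): anchor=2
After 3 (consume 2 anchor): (empty)
After 4 (gather 1 cobalt): cobalt=1
After 5 (gather 1 wool): cobalt=1 wool=1
After 6 (craft anchor): anchor=2 cobalt=1
After 7 (consume 2 anchor): cobalt=1
After 8 (consume 1 cobalt): (empty)

Answer: no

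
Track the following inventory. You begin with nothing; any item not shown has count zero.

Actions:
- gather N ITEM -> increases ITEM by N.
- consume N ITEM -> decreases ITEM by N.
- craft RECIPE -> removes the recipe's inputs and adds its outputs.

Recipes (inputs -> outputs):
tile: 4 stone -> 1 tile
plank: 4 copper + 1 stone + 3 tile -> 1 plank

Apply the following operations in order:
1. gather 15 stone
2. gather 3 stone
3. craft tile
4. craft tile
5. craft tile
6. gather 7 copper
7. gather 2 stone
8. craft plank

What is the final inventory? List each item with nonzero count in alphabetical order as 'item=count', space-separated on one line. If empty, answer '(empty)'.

Answer: copper=3 plank=1 stone=7

Derivation:
After 1 (gather 15 stone): stone=15
After 2 (gather 3 stone): stone=18
After 3 (craft tile): stone=14 tile=1
After 4 (craft tile): stone=10 tile=2
After 5 (craft tile): stone=6 tile=3
After 6 (gather 7 copper): copper=7 stone=6 tile=3
After 7 (gather 2 stone): copper=7 stone=8 tile=3
After 8 (craft plank): copper=3 plank=1 stone=7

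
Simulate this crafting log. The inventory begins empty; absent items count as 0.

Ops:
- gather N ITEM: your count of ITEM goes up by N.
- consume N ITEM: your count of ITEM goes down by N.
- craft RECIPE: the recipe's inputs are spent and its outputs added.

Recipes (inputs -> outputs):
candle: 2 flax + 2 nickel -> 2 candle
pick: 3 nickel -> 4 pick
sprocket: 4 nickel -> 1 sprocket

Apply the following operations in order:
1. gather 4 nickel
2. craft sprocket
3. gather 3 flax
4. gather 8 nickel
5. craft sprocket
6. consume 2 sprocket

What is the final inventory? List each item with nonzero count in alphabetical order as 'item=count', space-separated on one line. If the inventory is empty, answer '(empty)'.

After 1 (gather 4 nickel): nickel=4
After 2 (craft sprocket): sprocket=1
After 3 (gather 3 flax): flax=3 sprocket=1
After 4 (gather 8 nickel): flax=3 nickel=8 sprocket=1
After 5 (craft sprocket): flax=3 nickel=4 sprocket=2
After 6 (consume 2 sprocket): flax=3 nickel=4

Answer: flax=3 nickel=4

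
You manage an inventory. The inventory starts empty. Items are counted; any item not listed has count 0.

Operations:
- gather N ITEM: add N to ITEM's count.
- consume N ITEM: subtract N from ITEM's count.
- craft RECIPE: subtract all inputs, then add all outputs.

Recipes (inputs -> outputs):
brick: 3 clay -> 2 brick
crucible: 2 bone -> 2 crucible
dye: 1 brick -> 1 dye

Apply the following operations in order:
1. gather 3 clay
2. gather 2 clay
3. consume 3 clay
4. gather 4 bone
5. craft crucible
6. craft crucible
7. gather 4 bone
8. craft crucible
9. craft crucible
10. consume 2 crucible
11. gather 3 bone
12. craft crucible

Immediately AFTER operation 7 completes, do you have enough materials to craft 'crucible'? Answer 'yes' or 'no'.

Answer: yes

Derivation:
After 1 (gather 3 clay): clay=3
After 2 (gather 2 clay): clay=5
After 3 (consume 3 clay): clay=2
After 4 (gather 4 bone): bone=4 clay=2
After 5 (craft crucible): bone=2 clay=2 crucible=2
After 6 (craft crucible): clay=2 crucible=4
After 7 (gather 4 bone): bone=4 clay=2 crucible=4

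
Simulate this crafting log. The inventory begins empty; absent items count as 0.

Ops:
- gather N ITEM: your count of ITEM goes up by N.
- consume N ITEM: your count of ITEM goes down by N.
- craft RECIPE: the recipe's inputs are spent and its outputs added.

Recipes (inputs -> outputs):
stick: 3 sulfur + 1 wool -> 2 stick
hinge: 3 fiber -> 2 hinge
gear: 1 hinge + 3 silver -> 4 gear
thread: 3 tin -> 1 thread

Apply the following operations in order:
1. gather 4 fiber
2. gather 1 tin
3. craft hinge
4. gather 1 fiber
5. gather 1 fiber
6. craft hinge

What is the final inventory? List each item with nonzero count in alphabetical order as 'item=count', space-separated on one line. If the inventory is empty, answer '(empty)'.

Answer: hinge=4 tin=1

Derivation:
After 1 (gather 4 fiber): fiber=4
After 2 (gather 1 tin): fiber=4 tin=1
After 3 (craft hinge): fiber=1 hinge=2 tin=1
After 4 (gather 1 fiber): fiber=2 hinge=2 tin=1
After 5 (gather 1 fiber): fiber=3 hinge=2 tin=1
After 6 (craft hinge): hinge=4 tin=1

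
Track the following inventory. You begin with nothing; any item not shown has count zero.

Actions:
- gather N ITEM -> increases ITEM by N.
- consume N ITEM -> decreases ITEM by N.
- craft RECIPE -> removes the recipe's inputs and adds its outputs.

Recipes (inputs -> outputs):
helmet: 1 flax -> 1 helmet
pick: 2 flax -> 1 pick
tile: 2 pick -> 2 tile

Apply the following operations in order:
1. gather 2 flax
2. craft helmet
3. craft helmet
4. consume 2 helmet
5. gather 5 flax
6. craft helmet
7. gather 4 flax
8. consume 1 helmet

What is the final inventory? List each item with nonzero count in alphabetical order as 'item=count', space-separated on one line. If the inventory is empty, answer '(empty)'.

After 1 (gather 2 flax): flax=2
After 2 (craft helmet): flax=1 helmet=1
After 3 (craft helmet): helmet=2
After 4 (consume 2 helmet): (empty)
After 5 (gather 5 flax): flax=5
After 6 (craft helmet): flax=4 helmet=1
After 7 (gather 4 flax): flax=8 helmet=1
After 8 (consume 1 helmet): flax=8

Answer: flax=8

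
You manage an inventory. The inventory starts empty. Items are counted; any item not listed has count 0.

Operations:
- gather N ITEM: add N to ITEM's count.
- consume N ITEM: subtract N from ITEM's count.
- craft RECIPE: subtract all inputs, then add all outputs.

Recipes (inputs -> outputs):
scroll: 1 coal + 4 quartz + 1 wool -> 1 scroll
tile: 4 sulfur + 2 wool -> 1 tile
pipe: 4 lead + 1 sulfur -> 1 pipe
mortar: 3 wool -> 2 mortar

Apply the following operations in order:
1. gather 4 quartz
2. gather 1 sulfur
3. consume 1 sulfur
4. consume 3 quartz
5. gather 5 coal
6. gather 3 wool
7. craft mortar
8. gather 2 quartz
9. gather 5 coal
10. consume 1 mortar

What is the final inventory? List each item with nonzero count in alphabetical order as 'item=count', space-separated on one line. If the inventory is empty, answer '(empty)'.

After 1 (gather 4 quartz): quartz=4
After 2 (gather 1 sulfur): quartz=4 sulfur=1
After 3 (consume 1 sulfur): quartz=4
After 4 (consume 3 quartz): quartz=1
After 5 (gather 5 coal): coal=5 quartz=1
After 6 (gather 3 wool): coal=5 quartz=1 wool=3
After 7 (craft mortar): coal=5 mortar=2 quartz=1
After 8 (gather 2 quartz): coal=5 mortar=2 quartz=3
After 9 (gather 5 coal): coal=10 mortar=2 quartz=3
After 10 (consume 1 mortar): coal=10 mortar=1 quartz=3

Answer: coal=10 mortar=1 quartz=3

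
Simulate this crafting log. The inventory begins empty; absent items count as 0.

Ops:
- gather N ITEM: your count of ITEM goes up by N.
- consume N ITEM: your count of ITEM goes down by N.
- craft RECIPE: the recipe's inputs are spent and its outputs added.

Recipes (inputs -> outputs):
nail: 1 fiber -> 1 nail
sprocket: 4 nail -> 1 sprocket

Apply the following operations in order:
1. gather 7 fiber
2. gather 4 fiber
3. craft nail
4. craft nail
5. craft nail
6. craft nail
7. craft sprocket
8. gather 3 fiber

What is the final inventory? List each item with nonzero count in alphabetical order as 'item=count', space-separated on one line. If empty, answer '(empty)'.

After 1 (gather 7 fiber): fiber=7
After 2 (gather 4 fiber): fiber=11
After 3 (craft nail): fiber=10 nail=1
After 4 (craft nail): fiber=9 nail=2
After 5 (craft nail): fiber=8 nail=3
After 6 (craft nail): fiber=7 nail=4
After 7 (craft sprocket): fiber=7 sprocket=1
After 8 (gather 3 fiber): fiber=10 sprocket=1

Answer: fiber=10 sprocket=1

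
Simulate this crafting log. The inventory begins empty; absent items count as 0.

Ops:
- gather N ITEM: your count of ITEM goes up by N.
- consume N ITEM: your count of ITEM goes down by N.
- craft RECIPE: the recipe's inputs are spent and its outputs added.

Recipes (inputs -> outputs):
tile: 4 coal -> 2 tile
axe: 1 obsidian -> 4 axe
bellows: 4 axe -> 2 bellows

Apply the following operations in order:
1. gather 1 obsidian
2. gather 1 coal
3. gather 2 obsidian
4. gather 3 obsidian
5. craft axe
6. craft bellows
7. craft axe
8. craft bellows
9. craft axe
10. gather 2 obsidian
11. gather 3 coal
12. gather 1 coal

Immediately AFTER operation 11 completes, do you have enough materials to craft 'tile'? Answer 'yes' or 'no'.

Answer: yes

Derivation:
After 1 (gather 1 obsidian): obsidian=1
After 2 (gather 1 coal): coal=1 obsidian=1
After 3 (gather 2 obsidian): coal=1 obsidian=3
After 4 (gather 3 obsidian): coal=1 obsidian=6
After 5 (craft axe): axe=4 coal=1 obsidian=5
After 6 (craft bellows): bellows=2 coal=1 obsidian=5
After 7 (craft axe): axe=4 bellows=2 coal=1 obsidian=4
After 8 (craft bellows): bellows=4 coal=1 obsidian=4
After 9 (craft axe): axe=4 bellows=4 coal=1 obsidian=3
After 10 (gather 2 obsidian): axe=4 bellows=4 coal=1 obsidian=5
After 11 (gather 3 coal): axe=4 bellows=4 coal=4 obsidian=5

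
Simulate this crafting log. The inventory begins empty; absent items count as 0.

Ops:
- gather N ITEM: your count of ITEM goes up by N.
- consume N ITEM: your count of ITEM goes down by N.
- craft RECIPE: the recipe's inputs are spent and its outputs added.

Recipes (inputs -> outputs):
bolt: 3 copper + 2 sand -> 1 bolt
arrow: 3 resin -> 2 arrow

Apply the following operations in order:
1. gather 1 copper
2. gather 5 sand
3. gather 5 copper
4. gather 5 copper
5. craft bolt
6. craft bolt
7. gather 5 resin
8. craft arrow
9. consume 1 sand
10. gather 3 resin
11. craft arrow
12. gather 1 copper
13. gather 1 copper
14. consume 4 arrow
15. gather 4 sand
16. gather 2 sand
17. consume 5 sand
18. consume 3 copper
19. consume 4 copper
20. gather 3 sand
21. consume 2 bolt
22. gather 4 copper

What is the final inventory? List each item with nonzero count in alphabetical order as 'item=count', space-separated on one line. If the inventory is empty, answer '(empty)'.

Answer: copper=4 resin=2 sand=4

Derivation:
After 1 (gather 1 copper): copper=1
After 2 (gather 5 sand): copper=1 sand=5
After 3 (gather 5 copper): copper=6 sand=5
After 4 (gather 5 copper): copper=11 sand=5
After 5 (craft bolt): bolt=1 copper=8 sand=3
After 6 (craft bolt): bolt=2 copper=5 sand=1
After 7 (gather 5 resin): bolt=2 copper=5 resin=5 sand=1
After 8 (craft arrow): arrow=2 bolt=2 copper=5 resin=2 sand=1
After 9 (consume 1 sand): arrow=2 bolt=2 copper=5 resin=2
After 10 (gather 3 resin): arrow=2 bolt=2 copper=5 resin=5
After 11 (craft arrow): arrow=4 bolt=2 copper=5 resin=2
After 12 (gather 1 copper): arrow=4 bolt=2 copper=6 resin=2
After 13 (gather 1 copper): arrow=4 bolt=2 copper=7 resin=2
After 14 (consume 4 arrow): bolt=2 copper=7 resin=2
After 15 (gather 4 sand): bolt=2 copper=7 resin=2 sand=4
After 16 (gather 2 sand): bolt=2 copper=7 resin=2 sand=6
After 17 (consume 5 sand): bolt=2 copper=7 resin=2 sand=1
After 18 (consume 3 copper): bolt=2 copper=4 resin=2 sand=1
After 19 (consume 4 copper): bolt=2 resin=2 sand=1
After 20 (gather 3 sand): bolt=2 resin=2 sand=4
After 21 (consume 2 bolt): resin=2 sand=4
After 22 (gather 4 copper): copper=4 resin=2 sand=4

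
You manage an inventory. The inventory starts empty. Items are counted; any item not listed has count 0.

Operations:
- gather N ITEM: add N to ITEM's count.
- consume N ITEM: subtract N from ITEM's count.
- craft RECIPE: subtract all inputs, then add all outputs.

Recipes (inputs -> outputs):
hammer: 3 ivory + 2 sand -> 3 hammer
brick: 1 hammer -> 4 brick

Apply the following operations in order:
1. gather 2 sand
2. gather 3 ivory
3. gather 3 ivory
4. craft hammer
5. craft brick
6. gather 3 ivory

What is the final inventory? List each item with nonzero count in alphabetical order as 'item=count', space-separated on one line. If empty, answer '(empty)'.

After 1 (gather 2 sand): sand=2
After 2 (gather 3 ivory): ivory=3 sand=2
After 3 (gather 3 ivory): ivory=6 sand=2
After 4 (craft hammer): hammer=3 ivory=3
After 5 (craft brick): brick=4 hammer=2 ivory=3
After 6 (gather 3 ivory): brick=4 hammer=2 ivory=6

Answer: brick=4 hammer=2 ivory=6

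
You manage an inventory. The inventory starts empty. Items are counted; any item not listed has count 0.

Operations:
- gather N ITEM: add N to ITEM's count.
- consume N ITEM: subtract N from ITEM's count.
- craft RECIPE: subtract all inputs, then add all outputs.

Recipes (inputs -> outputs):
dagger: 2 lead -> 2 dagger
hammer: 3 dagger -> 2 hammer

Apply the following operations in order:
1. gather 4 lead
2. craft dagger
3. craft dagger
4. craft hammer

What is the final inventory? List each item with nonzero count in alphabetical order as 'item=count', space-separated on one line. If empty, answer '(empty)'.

After 1 (gather 4 lead): lead=4
After 2 (craft dagger): dagger=2 lead=2
After 3 (craft dagger): dagger=4
After 4 (craft hammer): dagger=1 hammer=2

Answer: dagger=1 hammer=2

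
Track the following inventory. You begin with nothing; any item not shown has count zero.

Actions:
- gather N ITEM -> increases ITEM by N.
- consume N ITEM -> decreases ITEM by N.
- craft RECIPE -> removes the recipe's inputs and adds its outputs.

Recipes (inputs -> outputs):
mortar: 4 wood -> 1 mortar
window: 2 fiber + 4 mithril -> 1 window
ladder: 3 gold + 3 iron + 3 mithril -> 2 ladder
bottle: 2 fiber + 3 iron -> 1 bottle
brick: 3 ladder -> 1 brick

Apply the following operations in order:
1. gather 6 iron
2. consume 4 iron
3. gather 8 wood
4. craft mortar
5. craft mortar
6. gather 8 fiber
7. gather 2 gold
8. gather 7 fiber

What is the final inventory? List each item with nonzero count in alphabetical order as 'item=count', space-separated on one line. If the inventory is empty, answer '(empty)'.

Answer: fiber=15 gold=2 iron=2 mortar=2

Derivation:
After 1 (gather 6 iron): iron=6
After 2 (consume 4 iron): iron=2
After 3 (gather 8 wood): iron=2 wood=8
After 4 (craft mortar): iron=2 mortar=1 wood=4
After 5 (craft mortar): iron=2 mortar=2
After 6 (gather 8 fiber): fiber=8 iron=2 mortar=2
After 7 (gather 2 gold): fiber=8 gold=2 iron=2 mortar=2
After 8 (gather 7 fiber): fiber=15 gold=2 iron=2 mortar=2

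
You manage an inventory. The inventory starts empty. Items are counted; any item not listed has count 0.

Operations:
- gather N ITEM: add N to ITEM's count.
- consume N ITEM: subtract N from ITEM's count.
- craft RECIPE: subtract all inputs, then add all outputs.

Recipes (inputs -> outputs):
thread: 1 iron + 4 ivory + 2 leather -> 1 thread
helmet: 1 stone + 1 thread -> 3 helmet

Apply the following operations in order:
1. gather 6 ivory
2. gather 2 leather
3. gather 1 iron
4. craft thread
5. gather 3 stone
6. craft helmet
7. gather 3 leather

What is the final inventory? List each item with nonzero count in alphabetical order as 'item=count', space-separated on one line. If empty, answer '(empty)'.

Answer: helmet=3 ivory=2 leather=3 stone=2

Derivation:
After 1 (gather 6 ivory): ivory=6
After 2 (gather 2 leather): ivory=6 leather=2
After 3 (gather 1 iron): iron=1 ivory=6 leather=2
After 4 (craft thread): ivory=2 thread=1
After 5 (gather 3 stone): ivory=2 stone=3 thread=1
After 6 (craft helmet): helmet=3 ivory=2 stone=2
After 7 (gather 3 leather): helmet=3 ivory=2 leather=3 stone=2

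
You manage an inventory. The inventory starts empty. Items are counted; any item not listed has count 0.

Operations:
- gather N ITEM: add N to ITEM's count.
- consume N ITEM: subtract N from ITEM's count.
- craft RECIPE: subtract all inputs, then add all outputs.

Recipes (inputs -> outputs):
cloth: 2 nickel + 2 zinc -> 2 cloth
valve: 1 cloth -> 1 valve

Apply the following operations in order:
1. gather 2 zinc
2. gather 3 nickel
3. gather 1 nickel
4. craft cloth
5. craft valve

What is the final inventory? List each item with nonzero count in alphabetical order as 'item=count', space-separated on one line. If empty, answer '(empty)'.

After 1 (gather 2 zinc): zinc=2
After 2 (gather 3 nickel): nickel=3 zinc=2
After 3 (gather 1 nickel): nickel=4 zinc=2
After 4 (craft cloth): cloth=2 nickel=2
After 5 (craft valve): cloth=1 nickel=2 valve=1

Answer: cloth=1 nickel=2 valve=1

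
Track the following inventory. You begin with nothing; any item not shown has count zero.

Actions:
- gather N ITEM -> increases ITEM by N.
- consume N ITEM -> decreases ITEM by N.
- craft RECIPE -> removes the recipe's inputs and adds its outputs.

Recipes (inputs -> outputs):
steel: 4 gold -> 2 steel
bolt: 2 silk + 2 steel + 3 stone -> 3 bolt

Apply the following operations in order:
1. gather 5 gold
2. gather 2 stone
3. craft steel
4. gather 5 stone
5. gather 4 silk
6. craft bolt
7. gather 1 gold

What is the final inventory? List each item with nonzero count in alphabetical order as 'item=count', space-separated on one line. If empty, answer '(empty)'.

Answer: bolt=3 gold=2 silk=2 stone=4

Derivation:
After 1 (gather 5 gold): gold=5
After 2 (gather 2 stone): gold=5 stone=2
After 3 (craft steel): gold=1 steel=2 stone=2
After 4 (gather 5 stone): gold=1 steel=2 stone=7
After 5 (gather 4 silk): gold=1 silk=4 steel=2 stone=7
After 6 (craft bolt): bolt=3 gold=1 silk=2 stone=4
After 7 (gather 1 gold): bolt=3 gold=2 silk=2 stone=4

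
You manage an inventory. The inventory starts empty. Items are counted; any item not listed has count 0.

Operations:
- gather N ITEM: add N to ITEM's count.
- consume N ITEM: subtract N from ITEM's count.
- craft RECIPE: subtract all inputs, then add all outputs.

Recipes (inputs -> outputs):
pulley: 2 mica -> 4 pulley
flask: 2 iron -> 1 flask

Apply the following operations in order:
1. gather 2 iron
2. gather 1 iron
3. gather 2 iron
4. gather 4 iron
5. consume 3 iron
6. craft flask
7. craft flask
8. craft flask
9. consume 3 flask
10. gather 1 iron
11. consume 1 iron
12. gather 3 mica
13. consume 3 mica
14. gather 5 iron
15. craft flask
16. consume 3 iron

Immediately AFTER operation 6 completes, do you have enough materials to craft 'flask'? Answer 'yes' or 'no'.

After 1 (gather 2 iron): iron=2
After 2 (gather 1 iron): iron=3
After 3 (gather 2 iron): iron=5
After 4 (gather 4 iron): iron=9
After 5 (consume 3 iron): iron=6
After 6 (craft flask): flask=1 iron=4

Answer: yes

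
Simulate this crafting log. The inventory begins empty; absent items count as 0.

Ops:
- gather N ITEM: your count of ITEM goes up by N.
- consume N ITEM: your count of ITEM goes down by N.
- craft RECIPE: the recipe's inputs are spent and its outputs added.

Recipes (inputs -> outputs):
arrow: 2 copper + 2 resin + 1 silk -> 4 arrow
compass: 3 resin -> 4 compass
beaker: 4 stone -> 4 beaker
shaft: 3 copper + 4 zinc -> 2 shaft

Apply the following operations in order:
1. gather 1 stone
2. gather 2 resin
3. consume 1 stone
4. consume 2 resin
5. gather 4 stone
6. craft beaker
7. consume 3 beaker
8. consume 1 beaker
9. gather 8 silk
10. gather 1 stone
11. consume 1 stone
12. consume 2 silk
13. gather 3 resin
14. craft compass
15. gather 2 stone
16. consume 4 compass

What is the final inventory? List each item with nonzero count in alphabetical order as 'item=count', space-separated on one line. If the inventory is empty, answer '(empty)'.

After 1 (gather 1 stone): stone=1
After 2 (gather 2 resin): resin=2 stone=1
After 3 (consume 1 stone): resin=2
After 4 (consume 2 resin): (empty)
After 5 (gather 4 stone): stone=4
After 6 (craft beaker): beaker=4
After 7 (consume 3 beaker): beaker=1
After 8 (consume 1 beaker): (empty)
After 9 (gather 8 silk): silk=8
After 10 (gather 1 stone): silk=8 stone=1
After 11 (consume 1 stone): silk=8
After 12 (consume 2 silk): silk=6
After 13 (gather 3 resin): resin=3 silk=6
After 14 (craft compass): compass=4 silk=6
After 15 (gather 2 stone): compass=4 silk=6 stone=2
After 16 (consume 4 compass): silk=6 stone=2

Answer: silk=6 stone=2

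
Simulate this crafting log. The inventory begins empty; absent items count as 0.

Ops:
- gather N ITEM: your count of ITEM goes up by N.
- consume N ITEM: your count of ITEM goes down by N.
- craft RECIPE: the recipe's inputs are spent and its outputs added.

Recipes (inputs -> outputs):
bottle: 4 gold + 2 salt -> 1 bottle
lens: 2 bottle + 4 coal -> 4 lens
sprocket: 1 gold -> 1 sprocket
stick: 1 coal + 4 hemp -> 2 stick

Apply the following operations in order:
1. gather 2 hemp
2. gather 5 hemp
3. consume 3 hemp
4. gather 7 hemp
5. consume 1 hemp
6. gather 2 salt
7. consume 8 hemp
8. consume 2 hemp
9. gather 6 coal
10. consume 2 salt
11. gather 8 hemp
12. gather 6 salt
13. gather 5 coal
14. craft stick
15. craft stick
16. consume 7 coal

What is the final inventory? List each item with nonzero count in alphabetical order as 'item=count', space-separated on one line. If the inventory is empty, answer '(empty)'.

After 1 (gather 2 hemp): hemp=2
After 2 (gather 5 hemp): hemp=7
After 3 (consume 3 hemp): hemp=4
After 4 (gather 7 hemp): hemp=11
After 5 (consume 1 hemp): hemp=10
After 6 (gather 2 salt): hemp=10 salt=2
After 7 (consume 8 hemp): hemp=2 salt=2
After 8 (consume 2 hemp): salt=2
After 9 (gather 6 coal): coal=6 salt=2
After 10 (consume 2 salt): coal=6
After 11 (gather 8 hemp): coal=6 hemp=8
After 12 (gather 6 salt): coal=6 hemp=8 salt=6
After 13 (gather 5 coal): coal=11 hemp=8 salt=6
After 14 (craft stick): coal=10 hemp=4 salt=6 stick=2
After 15 (craft stick): coal=9 salt=6 stick=4
After 16 (consume 7 coal): coal=2 salt=6 stick=4

Answer: coal=2 salt=6 stick=4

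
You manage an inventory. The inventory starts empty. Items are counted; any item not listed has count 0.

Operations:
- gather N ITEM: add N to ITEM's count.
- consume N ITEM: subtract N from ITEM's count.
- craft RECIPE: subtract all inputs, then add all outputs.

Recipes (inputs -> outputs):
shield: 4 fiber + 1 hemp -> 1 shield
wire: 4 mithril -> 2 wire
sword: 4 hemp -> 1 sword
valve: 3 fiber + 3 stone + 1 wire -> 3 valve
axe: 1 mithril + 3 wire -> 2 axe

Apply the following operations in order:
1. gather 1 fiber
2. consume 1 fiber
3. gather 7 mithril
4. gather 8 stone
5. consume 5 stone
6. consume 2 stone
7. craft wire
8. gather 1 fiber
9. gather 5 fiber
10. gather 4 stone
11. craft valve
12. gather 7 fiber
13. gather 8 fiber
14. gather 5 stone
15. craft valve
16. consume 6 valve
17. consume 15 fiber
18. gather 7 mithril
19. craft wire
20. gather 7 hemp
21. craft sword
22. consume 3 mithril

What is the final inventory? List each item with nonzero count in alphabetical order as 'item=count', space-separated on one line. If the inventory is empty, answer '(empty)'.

Answer: hemp=3 mithril=3 stone=4 sword=1 wire=2

Derivation:
After 1 (gather 1 fiber): fiber=1
After 2 (consume 1 fiber): (empty)
After 3 (gather 7 mithril): mithril=7
After 4 (gather 8 stone): mithril=7 stone=8
After 5 (consume 5 stone): mithril=7 stone=3
After 6 (consume 2 stone): mithril=7 stone=1
After 7 (craft wire): mithril=3 stone=1 wire=2
After 8 (gather 1 fiber): fiber=1 mithril=3 stone=1 wire=2
After 9 (gather 5 fiber): fiber=6 mithril=3 stone=1 wire=2
After 10 (gather 4 stone): fiber=6 mithril=3 stone=5 wire=2
After 11 (craft valve): fiber=3 mithril=3 stone=2 valve=3 wire=1
After 12 (gather 7 fiber): fiber=10 mithril=3 stone=2 valve=3 wire=1
After 13 (gather 8 fiber): fiber=18 mithril=3 stone=2 valve=3 wire=1
After 14 (gather 5 stone): fiber=18 mithril=3 stone=7 valve=3 wire=1
After 15 (craft valve): fiber=15 mithril=3 stone=4 valve=6
After 16 (consume 6 valve): fiber=15 mithril=3 stone=4
After 17 (consume 15 fiber): mithril=3 stone=4
After 18 (gather 7 mithril): mithril=10 stone=4
After 19 (craft wire): mithril=6 stone=4 wire=2
After 20 (gather 7 hemp): hemp=7 mithril=6 stone=4 wire=2
After 21 (craft sword): hemp=3 mithril=6 stone=4 sword=1 wire=2
After 22 (consume 3 mithril): hemp=3 mithril=3 stone=4 sword=1 wire=2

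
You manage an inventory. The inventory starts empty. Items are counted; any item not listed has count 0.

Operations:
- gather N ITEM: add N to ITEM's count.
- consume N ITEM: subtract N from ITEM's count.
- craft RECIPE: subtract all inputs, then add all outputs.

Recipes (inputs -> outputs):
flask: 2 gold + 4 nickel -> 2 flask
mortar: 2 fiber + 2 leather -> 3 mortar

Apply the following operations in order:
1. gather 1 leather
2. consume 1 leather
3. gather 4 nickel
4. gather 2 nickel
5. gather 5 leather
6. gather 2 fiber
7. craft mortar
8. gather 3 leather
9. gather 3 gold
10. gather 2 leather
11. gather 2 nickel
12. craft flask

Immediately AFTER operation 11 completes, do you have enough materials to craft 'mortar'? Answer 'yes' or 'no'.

Answer: no

Derivation:
After 1 (gather 1 leather): leather=1
After 2 (consume 1 leather): (empty)
After 3 (gather 4 nickel): nickel=4
After 4 (gather 2 nickel): nickel=6
After 5 (gather 5 leather): leather=5 nickel=6
After 6 (gather 2 fiber): fiber=2 leather=5 nickel=6
After 7 (craft mortar): leather=3 mortar=3 nickel=6
After 8 (gather 3 leather): leather=6 mortar=3 nickel=6
After 9 (gather 3 gold): gold=3 leather=6 mortar=3 nickel=6
After 10 (gather 2 leather): gold=3 leather=8 mortar=3 nickel=6
After 11 (gather 2 nickel): gold=3 leather=8 mortar=3 nickel=8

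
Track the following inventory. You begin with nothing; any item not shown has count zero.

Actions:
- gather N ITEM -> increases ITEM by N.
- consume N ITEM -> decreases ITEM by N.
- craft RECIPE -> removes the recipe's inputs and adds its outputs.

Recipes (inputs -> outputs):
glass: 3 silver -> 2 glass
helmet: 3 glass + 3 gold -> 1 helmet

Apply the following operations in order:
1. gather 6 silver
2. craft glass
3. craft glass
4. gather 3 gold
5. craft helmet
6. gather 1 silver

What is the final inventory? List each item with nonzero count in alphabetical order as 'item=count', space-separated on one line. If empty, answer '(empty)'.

Answer: glass=1 helmet=1 silver=1

Derivation:
After 1 (gather 6 silver): silver=6
After 2 (craft glass): glass=2 silver=3
After 3 (craft glass): glass=4
After 4 (gather 3 gold): glass=4 gold=3
After 5 (craft helmet): glass=1 helmet=1
After 6 (gather 1 silver): glass=1 helmet=1 silver=1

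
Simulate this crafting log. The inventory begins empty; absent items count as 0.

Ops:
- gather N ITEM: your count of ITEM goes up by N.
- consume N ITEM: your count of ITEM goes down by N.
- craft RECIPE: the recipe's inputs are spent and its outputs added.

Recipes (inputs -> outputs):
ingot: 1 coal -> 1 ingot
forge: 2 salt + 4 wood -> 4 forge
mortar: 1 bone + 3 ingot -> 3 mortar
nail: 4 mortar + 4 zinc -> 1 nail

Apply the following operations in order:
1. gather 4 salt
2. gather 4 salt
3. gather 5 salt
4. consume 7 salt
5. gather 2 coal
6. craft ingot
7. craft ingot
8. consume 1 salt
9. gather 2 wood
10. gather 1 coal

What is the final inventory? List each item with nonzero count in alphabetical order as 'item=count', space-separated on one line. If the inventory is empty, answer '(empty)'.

Answer: coal=1 ingot=2 salt=5 wood=2

Derivation:
After 1 (gather 4 salt): salt=4
After 2 (gather 4 salt): salt=8
After 3 (gather 5 salt): salt=13
After 4 (consume 7 salt): salt=6
After 5 (gather 2 coal): coal=2 salt=6
After 6 (craft ingot): coal=1 ingot=1 salt=6
After 7 (craft ingot): ingot=2 salt=6
After 8 (consume 1 salt): ingot=2 salt=5
After 9 (gather 2 wood): ingot=2 salt=5 wood=2
After 10 (gather 1 coal): coal=1 ingot=2 salt=5 wood=2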